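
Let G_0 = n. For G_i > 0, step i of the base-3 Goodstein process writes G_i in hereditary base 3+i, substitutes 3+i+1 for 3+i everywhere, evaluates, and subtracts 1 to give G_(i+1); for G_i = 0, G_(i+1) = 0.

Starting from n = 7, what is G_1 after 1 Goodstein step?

8

7 —HB3→ 2·3 + 1 —bump→ 2·4 + 1 = 9 —(−1)→ 8
8 —HB4→ 2·4 —bump→ 2·5 = 10 —(−1)→ 9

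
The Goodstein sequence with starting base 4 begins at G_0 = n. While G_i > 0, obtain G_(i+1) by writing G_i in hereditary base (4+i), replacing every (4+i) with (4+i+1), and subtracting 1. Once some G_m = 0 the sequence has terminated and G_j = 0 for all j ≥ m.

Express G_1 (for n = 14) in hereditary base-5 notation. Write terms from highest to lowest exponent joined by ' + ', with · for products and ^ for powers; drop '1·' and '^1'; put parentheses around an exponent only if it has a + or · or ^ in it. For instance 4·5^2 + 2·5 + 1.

[0] 14 ≡ 3·4 + 2 (base 4). Lift 5: 17. −1: 16.
[1] 16 ≡ 3·5 + 1 (base 5). Lift 6: 19. −1: 18.

3·5 + 1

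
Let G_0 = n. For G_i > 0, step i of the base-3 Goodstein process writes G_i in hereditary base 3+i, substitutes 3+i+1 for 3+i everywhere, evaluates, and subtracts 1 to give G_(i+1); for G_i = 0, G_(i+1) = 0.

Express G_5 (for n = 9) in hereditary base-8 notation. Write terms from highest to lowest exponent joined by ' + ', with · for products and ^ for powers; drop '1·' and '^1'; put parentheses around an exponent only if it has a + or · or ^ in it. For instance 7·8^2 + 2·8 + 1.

i=0: 9 = 3^2 (b=3); 3→4: 4^2 = 16; 16−1 = 15
i=1: 15 = 3·4 + 3 (b=4); 4→5: 3·5 + 3 = 18; 18−1 = 17
i=2: 17 = 3·5 + 2 (b=5); 5→6: 3·6 + 2 = 20; 20−1 = 19
i=3: 19 = 3·6 + 1 (b=6); 6→7: 3·7 + 1 = 22; 22−1 = 21
i=4: 21 = 3·7 (b=7); 7→8: 3·8 = 24; 24−1 = 23
i=5: 23 = 2·8 + 7 (b=8); 8→9: 2·9 + 7 = 25; 25−1 = 24

2·8 + 7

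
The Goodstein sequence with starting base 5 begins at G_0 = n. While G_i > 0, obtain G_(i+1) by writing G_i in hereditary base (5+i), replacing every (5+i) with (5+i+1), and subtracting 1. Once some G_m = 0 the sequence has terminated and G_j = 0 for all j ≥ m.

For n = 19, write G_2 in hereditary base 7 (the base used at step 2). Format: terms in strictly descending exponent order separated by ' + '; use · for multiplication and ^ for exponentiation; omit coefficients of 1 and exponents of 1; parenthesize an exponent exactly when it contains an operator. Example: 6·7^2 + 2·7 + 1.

19 —HB5→ 3·5 + 4 —bump→ 3·6 + 4 = 22 —(−1)→ 21
21 —HB6→ 3·6 + 3 —bump→ 3·7 + 3 = 24 —(−1)→ 23
23 —HB7→ 3·7 + 2 —bump→ 3·8 + 2 = 26 —(−1)→ 25

3·7 + 2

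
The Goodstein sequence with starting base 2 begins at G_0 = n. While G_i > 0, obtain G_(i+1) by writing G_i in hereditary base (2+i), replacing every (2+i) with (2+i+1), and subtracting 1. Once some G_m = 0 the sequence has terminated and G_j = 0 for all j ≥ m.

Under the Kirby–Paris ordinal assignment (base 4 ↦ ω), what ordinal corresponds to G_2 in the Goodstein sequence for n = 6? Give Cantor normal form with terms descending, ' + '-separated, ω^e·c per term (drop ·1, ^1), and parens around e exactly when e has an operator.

ω^ω + 1

step 0: 6 = 2^2 + 2; sub 3 for 2: 3^3 + 3; = 30; G_1 = 30−1 = 29
step 1: 29 = 3^3 + 2; sub 4 for 3: 4^4 + 2; = 258; G_2 = 258−1 = 257
step 2: 257 = 4^4 + 1; sub 5 for 4: 5^5 + 1; = 3126; G_3 = 3126−1 = 3125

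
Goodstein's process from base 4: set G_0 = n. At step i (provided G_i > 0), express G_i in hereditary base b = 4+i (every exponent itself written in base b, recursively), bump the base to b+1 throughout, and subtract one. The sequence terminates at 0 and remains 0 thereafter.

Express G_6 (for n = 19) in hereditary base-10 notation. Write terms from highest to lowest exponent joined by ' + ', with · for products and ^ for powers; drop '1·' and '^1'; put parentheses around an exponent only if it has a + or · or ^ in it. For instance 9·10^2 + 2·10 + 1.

7·10 + 5

i=0: 19 = 4^2 + 3 (b=4); 4→5: 5^2 + 3 = 28; 28−1 = 27
i=1: 27 = 5^2 + 2 (b=5); 5→6: 6^2 + 2 = 38; 38−1 = 37
i=2: 37 = 6^2 + 1 (b=6); 6→7: 7^2 + 1 = 50; 50−1 = 49
i=3: 49 = 7^2 (b=7); 7→8: 8^2 = 64; 64−1 = 63
i=4: 63 = 7·8 + 7 (b=8); 8→9: 7·9 + 7 = 70; 70−1 = 69
i=5: 69 = 7·9 + 6 (b=9); 9→10: 7·10 + 6 = 76; 76−1 = 75
i=6: 75 = 7·10 + 5 (b=10); 10→11: 7·11 + 5 = 82; 82−1 = 81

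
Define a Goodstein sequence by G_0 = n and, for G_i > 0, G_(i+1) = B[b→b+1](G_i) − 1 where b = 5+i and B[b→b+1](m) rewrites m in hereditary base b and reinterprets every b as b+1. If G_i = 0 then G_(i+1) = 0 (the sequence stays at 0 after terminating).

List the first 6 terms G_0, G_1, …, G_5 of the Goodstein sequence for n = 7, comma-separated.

7, 7, 7, 7, 6, 5

i=0: 7 = 5 + 2 (b=5); 5→6: 6 + 2 = 8; 8−1 = 7
i=1: 7 = 6 + 1 (b=6); 6→7: 7 + 1 = 8; 8−1 = 7
i=2: 7 = 7 (b=7); 7→8: 8 = 8; 8−1 = 7
i=3: 7 = 7 (b=8); 8→9: 7 = 7; 7−1 = 6
i=4: 6 = 6 (b=9); 9→10: 6 = 6; 6−1 = 5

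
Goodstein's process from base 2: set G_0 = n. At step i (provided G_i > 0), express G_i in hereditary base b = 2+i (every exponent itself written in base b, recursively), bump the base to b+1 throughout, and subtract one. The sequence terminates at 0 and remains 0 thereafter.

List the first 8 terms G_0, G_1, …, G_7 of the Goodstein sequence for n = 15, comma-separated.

step 0: 15 = 2^(2 + 1) + 2^2 + 2 + 1; sub 3 for 2: 3^(3 + 1) + 3^3 + 3 + 1; = 112; G_1 = 112−1 = 111
step 1: 111 = 3^(3 + 1) + 3^3 + 3; sub 4 for 3: 4^(4 + 1) + 4^4 + 4; = 1284; G_2 = 1284−1 = 1283
step 2: 1283 = 4^(4 + 1) + 4^4 + 3; sub 5 for 4: 5^(5 + 1) + 5^5 + 3; = 18753; G_3 = 18753−1 = 18752
step 3: 18752 = 5^(5 + 1) + 5^5 + 2; sub 6 for 5: 6^(6 + 1) + 6^6 + 2; = 326594; G_4 = 326594−1 = 326593
step 4: 326593 = 6^(6 + 1) + 6^6 + 1; sub 7 for 6: 7^(7 + 1) + 7^7 + 1; = 6588345; G_5 = 6588345−1 = 6588344
step 5: 6588344 = 7^(7 + 1) + 7^7; sub 8 for 7: 8^(8 + 1) + 8^8; = 150994944; G_6 = 150994944−1 = 150994943
step 6: 150994943 = 8^(8 + 1) + 7·8^7 + 7·8^6 + 7·8^5 + 7·8^4 + 7·8^3 + 7·8^2 + 7·8 + 7; sub 9 for 8: 9^(9 + 1) + 7·9^7 + 7·9^6 + 7·9^5 + 7·9^4 + 7·9^3 + 7·9^2 + 7·9 + 7; = 3524450281; G_7 = 3524450281−1 = 3524450280

15, 111, 1283, 18752, 326593, 6588344, 150994943, 3524450280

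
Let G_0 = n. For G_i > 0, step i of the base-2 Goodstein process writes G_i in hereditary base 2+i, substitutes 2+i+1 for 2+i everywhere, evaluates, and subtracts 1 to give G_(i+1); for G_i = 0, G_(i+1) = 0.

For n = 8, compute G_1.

base 2: 8 = 2^(2 + 1); at 3: 3^(3 + 1) = 81; next = 80
base 3: 80 = 2·3^3 + 2·3^2 + 2·3 + 2; at 4: 2·4^4 + 2·4^2 + 2·4 + 2 = 554; next = 553

80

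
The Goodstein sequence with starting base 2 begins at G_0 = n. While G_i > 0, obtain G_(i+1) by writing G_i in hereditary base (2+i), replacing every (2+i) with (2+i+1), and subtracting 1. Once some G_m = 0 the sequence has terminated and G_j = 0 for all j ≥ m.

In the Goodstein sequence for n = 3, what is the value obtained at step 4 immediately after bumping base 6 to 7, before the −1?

1

G_0=3  [base 2] 2 + 1  →[2↦3]→  3 + 1 = 4  −1 ⇒ G_1=3
G_1=3  [base 3] 3  →[3↦4]→  4 = 4  −1 ⇒ G_2=3
G_2=3  [base 4] 3  →[4↦5]→  3 = 3  −1 ⇒ G_3=2
G_3=2  [base 5] 2  →[5↦6]→  2 = 2  −1 ⇒ G_4=1
G_4=1  [base 6] 1  →[6↦7]→  1 = 1  −1 ⇒ G_5=0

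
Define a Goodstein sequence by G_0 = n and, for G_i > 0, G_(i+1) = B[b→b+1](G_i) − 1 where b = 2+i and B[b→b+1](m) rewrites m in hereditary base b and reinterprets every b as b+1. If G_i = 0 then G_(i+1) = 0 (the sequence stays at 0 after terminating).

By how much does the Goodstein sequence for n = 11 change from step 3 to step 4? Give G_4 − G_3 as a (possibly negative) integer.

[0] 11 ≡ 2^(2 + 1) + 2 + 1 (base 2). Lift 3: 85. −1: 84.
[1] 84 ≡ 3^(3 + 1) + 3 (base 3). Lift 4: 1028. −1: 1027.
[2] 1027 ≡ 4^(4 + 1) + 3 (base 4). Lift 5: 15628. −1: 15627.
[3] 15627 ≡ 5^(5 + 1) + 2 (base 5). Lift 6: 279938. −1: 279937.

264310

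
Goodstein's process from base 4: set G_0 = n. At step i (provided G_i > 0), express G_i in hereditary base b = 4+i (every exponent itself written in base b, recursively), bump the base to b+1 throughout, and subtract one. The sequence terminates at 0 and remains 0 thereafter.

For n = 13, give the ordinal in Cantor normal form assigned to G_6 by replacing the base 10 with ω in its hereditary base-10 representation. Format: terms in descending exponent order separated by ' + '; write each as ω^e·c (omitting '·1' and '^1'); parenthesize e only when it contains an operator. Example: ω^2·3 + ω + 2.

G_0=13  [base 4] 3·4 + 1  →[4↦5]→  3·5 + 1 = 16  −1 ⇒ G_1=15
G_1=15  [base 5] 3·5  →[5↦6]→  3·6 = 18  −1 ⇒ G_2=17
G_2=17  [base 6] 2·6 + 5  →[6↦7]→  2·7 + 5 = 19  −1 ⇒ G_3=18
G_3=18  [base 7] 2·7 + 4  →[7↦8]→  2·8 + 4 = 20  −1 ⇒ G_4=19
G_4=19  [base 8] 2·8 + 3  →[8↦9]→  2·9 + 3 = 21  −1 ⇒ G_5=20
G_5=20  [base 9] 2·9 + 2  →[9↦10]→  2·10 + 2 = 22  −1 ⇒ G_6=21

ω·2 + 1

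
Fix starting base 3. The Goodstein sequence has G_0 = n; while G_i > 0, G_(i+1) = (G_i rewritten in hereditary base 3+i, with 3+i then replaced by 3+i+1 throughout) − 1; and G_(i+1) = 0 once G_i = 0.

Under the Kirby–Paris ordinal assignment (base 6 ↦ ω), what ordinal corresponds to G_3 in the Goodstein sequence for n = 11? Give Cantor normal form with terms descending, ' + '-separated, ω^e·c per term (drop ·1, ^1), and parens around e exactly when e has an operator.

G_0=11  [base 3] 3^2 + 2  →[3↦4]→  4^2 + 2 = 18  −1 ⇒ G_1=17
G_1=17  [base 4] 4^2 + 1  →[4↦5]→  5^2 + 1 = 26  −1 ⇒ G_2=25
G_2=25  [base 5] 5^2  →[5↦6]→  6^2 = 36  −1 ⇒ G_3=35
G_3=35  [base 6] 5·6 + 5  →[6↦7]→  5·7 + 5 = 40  −1 ⇒ G_4=39

ω·5 + 5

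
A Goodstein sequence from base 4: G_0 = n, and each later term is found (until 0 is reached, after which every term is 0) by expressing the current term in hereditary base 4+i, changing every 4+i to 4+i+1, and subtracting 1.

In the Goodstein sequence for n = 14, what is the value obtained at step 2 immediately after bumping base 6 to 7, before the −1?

21

i=0: 14 = 3·4 + 2 (b=4); 4→5: 3·5 + 2 = 17; 17−1 = 16
i=1: 16 = 3·5 + 1 (b=5); 5→6: 3·6 + 1 = 19; 19−1 = 18
i=2: 18 = 3·6 (b=6); 6→7: 3·7 = 21; 21−1 = 20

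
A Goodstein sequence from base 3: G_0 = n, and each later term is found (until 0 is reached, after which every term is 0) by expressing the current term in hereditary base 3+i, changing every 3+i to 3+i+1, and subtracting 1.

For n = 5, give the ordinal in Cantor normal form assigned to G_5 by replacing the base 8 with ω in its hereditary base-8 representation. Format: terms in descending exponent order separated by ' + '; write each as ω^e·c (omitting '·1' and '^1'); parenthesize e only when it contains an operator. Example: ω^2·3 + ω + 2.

G_0 = 5. HB_3(5) = 3 + 2. Bump = 6. G_1 = 5.
G_1 = 5. HB_4(5) = 4 + 1. Bump = 6. G_2 = 5.
G_2 = 5. HB_5(5) = 5. Bump = 6. G_3 = 5.
G_3 = 5. HB_6(5) = 5. Bump = 5. G_4 = 4.
G_4 = 4. HB_7(4) = 4. Bump = 4. G_5 = 3.

3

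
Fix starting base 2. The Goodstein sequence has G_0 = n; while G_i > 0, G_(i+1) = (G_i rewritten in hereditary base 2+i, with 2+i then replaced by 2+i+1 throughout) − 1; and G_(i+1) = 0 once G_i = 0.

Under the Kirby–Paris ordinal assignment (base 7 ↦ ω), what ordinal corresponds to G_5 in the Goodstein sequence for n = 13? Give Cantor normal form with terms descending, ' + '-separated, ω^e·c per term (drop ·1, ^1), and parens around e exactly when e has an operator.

ω^(ω + 1) + ω^3·3 + ω^2·3 + ω·3

G_0=13  [base 2] 2^(2 + 1) + 2^2 + 1  →[2↦3]→  3^(3 + 1) + 3^3 + 1 = 109  −1 ⇒ G_1=108
G_1=108  [base 3] 3^(3 + 1) + 3^3  →[3↦4]→  4^(4 + 1) + 4^4 = 1280  −1 ⇒ G_2=1279
G_2=1279  [base 4] 4^(4 + 1) + 3·4^3 + 3·4^2 + 3·4 + 3  →[4↦5]→  5^(5 + 1) + 3·5^3 + 3·5^2 + 3·5 + 3 = 16093  −1 ⇒ G_3=16092
G_3=16092  [base 5] 5^(5 + 1) + 3·5^3 + 3·5^2 + 3·5 + 2  →[5↦6]→  6^(6 + 1) + 3·6^3 + 3·6^2 + 3·6 + 2 = 280712  −1 ⇒ G_4=280711
G_4=280711  [base 6] 6^(6 + 1) + 3·6^3 + 3·6^2 + 3·6 + 1  →[6↦7]→  7^(7 + 1) + 3·7^3 + 3·7^2 + 3·7 + 1 = 5765999  −1 ⇒ G_5=5765998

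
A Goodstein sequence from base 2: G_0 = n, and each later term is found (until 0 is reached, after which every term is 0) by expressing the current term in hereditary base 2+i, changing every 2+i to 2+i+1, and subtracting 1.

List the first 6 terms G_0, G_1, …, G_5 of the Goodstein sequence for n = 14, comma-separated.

base 2: 14 = 2^(2 + 1) + 2^2 + 2; at 3: 3^(3 + 1) + 3^3 + 3 = 111; next = 110
base 3: 110 = 3^(3 + 1) + 3^3 + 2; at 4: 4^(4 + 1) + 4^4 + 2 = 1282; next = 1281
base 4: 1281 = 4^(4 + 1) + 4^4 + 1; at 5: 5^(5 + 1) + 5^5 + 1 = 18751; next = 18750
base 5: 18750 = 5^(5 + 1) + 5^5; at 6: 6^(6 + 1) + 6^6 = 326592; next = 326591
base 6: 326591 = 6^(6 + 1) + 5·6^5 + 5·6^4 + 5·6^3 + 5·6^2 + 5·6 + 5; at 7: 7^(7 + 1) + 5·7^5 + 5·7^4 + 5·7^3 + 5·7^2 + 5·7 + 5 = 5862841; next = 5862840

14, 110, 1281, 18750, 326591, 5862840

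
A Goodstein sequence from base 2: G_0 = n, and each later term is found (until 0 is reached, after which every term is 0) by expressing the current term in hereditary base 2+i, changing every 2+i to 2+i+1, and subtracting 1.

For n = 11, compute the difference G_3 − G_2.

14600

G_0=11  [base 2] 2^(2 + 1) + 2 + 1  →[2↦3]→  3^(3 + 1) + 3 + 1 = 85  −1 ⇒ G_1=84
G_1=84  [base 3] 3^(3 + 1) + 3  →[3↦4]→  4^(4 + 1) + 4 = 1028  −1 ⇒ G_2=1027
G_2=1027  [base 4] 4^(4 + 1) + 3  →[4↦5]→  5^(5 + 1) + 3 = 15628  −1 ⇒ G_3=15627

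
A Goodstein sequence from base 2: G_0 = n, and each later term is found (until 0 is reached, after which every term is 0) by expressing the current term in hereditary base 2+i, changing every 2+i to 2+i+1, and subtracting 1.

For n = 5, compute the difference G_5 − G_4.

422

5 —HB2→ 2^2 + 1 —bump→ 3^3 + 1 = 28 —(−1)→ 27
27 —HB3→ 3^3 —bump→ 4^4 = 256 —(−1)→ 255
255 —HB4→ 3·4^3 + 3·4^2 + 3·4 + 3 —bump→ 3·5^3 + 3·5^2 + 3·5 + 3 = 468 —(−1)→ 467
467 —HB5→ 3·5^3 + 3·5^2 + 3·5 + 2 —bump→ 3·6^3 + 3·6^2 + 3·6 + 2 = 776 —(−1)→ 775
775 —HB6→ 3·6^3 + 3·6^2 + 3·6 + 1 —bump→ 3·7^3 + 3·7^2 + 3·7 + 1 = 1198 —(−1)→ 1197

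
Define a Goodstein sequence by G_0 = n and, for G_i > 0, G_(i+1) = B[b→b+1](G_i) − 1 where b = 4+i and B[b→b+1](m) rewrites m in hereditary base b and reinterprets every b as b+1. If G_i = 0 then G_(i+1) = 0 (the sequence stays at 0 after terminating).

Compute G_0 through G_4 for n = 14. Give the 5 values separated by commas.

base 4: 14 = 3·4 + 2; at 5: 3·5 + 2 = 17; next = 16
base 5: 16 = 3·5 + 1; at 6: 3·6 + 1 = 19; next = 18
base 6: 18 = 3·6; at 7: 3·7 = 21; next = 20
base 7: 20 = 2·7 + 6; at 8: 2·8 + 6 = 22; next = 21

14, 16, 18, 20, 21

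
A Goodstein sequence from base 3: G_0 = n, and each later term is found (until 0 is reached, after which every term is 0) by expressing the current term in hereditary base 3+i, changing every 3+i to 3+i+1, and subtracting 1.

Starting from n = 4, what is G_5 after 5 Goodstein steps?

1

step 0: 4 = 3 + 1; sub 4 for 3: 4 + 1; = 5; G_1 = 5−1 = 4
step 1: 4 = 4; sub 5 for 4: 5; = 5; G_2 = 5−1 = 4
step 2: 4 = 4; sub 6 for 5: 4; = 4; G_3 = 4−1 = 3
step 3: 3 = 3; sub 7 for 6: 3; = 3; G_4 = 3−1 = 2
step 4: 2 = 2; sub 8 for 7: 2; = 2; G_5 = 2−1 = 1
step 5: 1 = 1; sub 9 for 8: 1; = 1; G_6 = 1−1 = 0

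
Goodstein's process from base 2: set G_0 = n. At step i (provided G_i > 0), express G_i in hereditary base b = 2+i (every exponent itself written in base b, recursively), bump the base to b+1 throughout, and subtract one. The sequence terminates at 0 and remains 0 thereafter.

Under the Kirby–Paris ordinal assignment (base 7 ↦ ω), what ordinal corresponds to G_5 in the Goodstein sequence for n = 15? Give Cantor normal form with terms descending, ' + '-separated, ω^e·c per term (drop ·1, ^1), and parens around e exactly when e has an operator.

ω^(ω + 1) + ω^ω

G_0 = 15. HB_2(15) = 2^(2 + 1) + 2^2 + 2 + 1. Bump = 112. G_1 = 111.
G_1 = 111. HB_3(111) = 3^(3 + 1) + 3^3 + 3. Bump = 1284. G_2 = 1283.
G_2 = 1283. HB_4(1283) = 4^(4 + 1) + 4^4 + 3. Bump = 18753. G_3 = 18752.
G_3 = 18752. HB_5(18752) = 5^(5 + 1) + 5^5 + 2. Bump = 326594. G_4 = 326593.
G_4 = 326593. HB_6(326593) = 6^(6 + 1) + 6^6 + 1. Bump = 6588345. G_5 = 6588344.
G_5 = 6588344. HB_7(6588344) = 7^(7 + 1) + 7^7. Bump = 150994944. G_6 = 150994943.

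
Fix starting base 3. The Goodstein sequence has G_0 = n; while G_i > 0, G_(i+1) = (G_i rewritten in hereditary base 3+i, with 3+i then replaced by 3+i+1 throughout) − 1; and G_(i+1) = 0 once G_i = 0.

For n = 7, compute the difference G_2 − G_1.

1

[0] 7 ≡ 2·3 + 1 (base 3). Lift 4: 9. −1: 8.
[1] 8 ≡ 2·4 (base 4). Lift 5: 10. −1: 9.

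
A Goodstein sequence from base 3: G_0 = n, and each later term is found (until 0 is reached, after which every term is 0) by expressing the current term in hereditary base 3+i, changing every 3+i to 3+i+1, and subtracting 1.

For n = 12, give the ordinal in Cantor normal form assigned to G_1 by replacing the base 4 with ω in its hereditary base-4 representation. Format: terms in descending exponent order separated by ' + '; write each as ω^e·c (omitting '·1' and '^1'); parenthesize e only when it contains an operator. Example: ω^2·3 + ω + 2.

ω^2 + 3

base 3: 12 = 3^2 + 3; at 4: 4^2 + 4 = 20; next = 19
base 4: 19 = 4^2 + 3; at 5: 5^2 + 3 = 28; next = 27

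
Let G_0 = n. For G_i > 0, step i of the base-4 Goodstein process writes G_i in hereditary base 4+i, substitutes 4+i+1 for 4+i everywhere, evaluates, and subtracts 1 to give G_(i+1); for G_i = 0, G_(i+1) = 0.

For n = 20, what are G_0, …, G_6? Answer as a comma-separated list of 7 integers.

G_0=20  [base 4] 4^2 + 4  →[4↦5]→  5^2 + 5 = 30  −1 ⇒ G_1=29
G_1=29  [base 5] 5^2 + 4  →[5↦6]→  6^2 + 4 = 40  −1 ⇒ G_2=39
G_2=39  [base 6] 6^2 + 3  →[6↦7]→  7^2 + 3 = 52  −1 ⇒ G_3=51
G_3=51  [base 7] 7^2 + 2  →[7↦8]→  8^2 + 2 = 66  −1 ⇒ G_4=65
G_4=65  [base 8] 8^2 + 1  →[8↦9]→  9^2 + 1 = 82  −1 ⇒ G_5=81
G_5=81  [base 9] 9^2  →[9↦10]→  10^2 = 100  −1 ⇒ G_6=99

20, 29, 39, 51, 65, 81, 99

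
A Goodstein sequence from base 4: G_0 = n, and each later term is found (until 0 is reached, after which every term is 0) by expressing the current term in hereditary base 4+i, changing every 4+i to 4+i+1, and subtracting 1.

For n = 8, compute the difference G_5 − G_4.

i=0: 8 = 2·4 (b=4); 4→5: 2·5 = 10; 10−1 = 9
i=1: 9 = 5 + 4 (b=5); 5→6: 6 + 4 = 10; 10−1 = 9
i=2: 9 = 6 + 3 (b=6); 6→7: 7 + 3 = 10; 10−1 = 9
i=3: 9 = 7 + 2 (b=7); 7→8: 8 + 2 = 10; 10−1 = 9
i=4: 9 = 8 + 1 (b=8); 8→9: 9 + 1 = 10; 10−1 = 9

0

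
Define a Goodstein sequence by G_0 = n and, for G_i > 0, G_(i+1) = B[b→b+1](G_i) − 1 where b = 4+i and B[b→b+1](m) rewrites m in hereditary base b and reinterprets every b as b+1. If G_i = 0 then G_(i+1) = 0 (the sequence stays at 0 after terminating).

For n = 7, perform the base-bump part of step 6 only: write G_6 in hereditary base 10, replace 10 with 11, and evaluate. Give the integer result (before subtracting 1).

5

G_0 = 7. HB_4(7) = 4 + 3. Bump = 8. G_1 = 7.
G_1 = 7. HB_5(7) = 5 + 2. Bump = 8. G_2 = 7.
G_2 = 7. HB_6(7) = 6 + 1. Bump = 8. G_3 = 7.
G_3 = 7. HB_7(7) = 7. Bump = 8. G_4 = 7.
G_4 = 7. HB_8(7) = 7. Bump = 7. G_5 = 6.
G_5 = 6. HB_9(6) = 6. Bump = 6. G_6 = 5.
G_6 = 5. HB_10(5) = 5. Bump = 5. G_7 = 4.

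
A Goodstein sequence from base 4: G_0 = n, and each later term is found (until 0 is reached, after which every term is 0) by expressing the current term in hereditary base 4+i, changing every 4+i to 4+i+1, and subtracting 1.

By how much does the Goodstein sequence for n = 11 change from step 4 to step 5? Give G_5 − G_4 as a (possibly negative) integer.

0

G_0=11  [base 4] 2·4 + 3  →[4↦5]→  2·5 + 3 = 13  −1 ⇒ G_1=12
G_1=12  [base 5] 2·5 + 2  →[5↦6]→  2·6 + 2 = 14  −1 ⇒ G_2=13
G_2=13  [base 6] 2·6 + 1  →[6↦7]→  2·7 + 1 = 15  −1 ⇒ G_3=14
G_3=14  [base 7] 2·7  →[7↦8]→  2·8 = 16  −1 ⇒ G_4=15
G_4=15  [base 8] 8 + 7  →[8↦9]→  9 + 7 = 16  −1 ⇒ G_5=15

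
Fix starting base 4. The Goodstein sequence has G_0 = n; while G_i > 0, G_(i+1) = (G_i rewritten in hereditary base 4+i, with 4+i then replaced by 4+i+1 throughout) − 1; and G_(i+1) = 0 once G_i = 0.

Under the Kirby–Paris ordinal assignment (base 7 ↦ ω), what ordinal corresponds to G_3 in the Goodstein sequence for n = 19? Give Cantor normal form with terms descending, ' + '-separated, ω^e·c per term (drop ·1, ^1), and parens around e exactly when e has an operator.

G_0=19  [base 4] 4^2 + 3  →[4↦5]→  5^2 + 3 = 28  −1 ⇒ G_1=27
G_1=27  [base 5] 5^2 + 2  →[5↦6]→  6^2 + 2 = 38  −1 ⇒ G_2=37
G_2=37  [base 6] 6^2 + 1  →[6↦7]→  7^2 + 1 = 50  −1 ⇒ G_3=49

ω^2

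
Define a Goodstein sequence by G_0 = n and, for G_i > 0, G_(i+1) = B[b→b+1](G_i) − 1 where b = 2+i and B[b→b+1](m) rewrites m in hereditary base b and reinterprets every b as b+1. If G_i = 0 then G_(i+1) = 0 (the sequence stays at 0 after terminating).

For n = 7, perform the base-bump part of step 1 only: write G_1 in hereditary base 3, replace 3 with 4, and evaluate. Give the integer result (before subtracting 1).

260

step 0: 7 = 2^2 + 2 + 1; sub 3 for 2: 3^3 + 3 + 1; = 31; G_1 = 31−1 = 30
step 1: 30 = 3^3 + 3; sub 4 for 3: 4^4 + 4; = 260; G_2 = 260−1 = 259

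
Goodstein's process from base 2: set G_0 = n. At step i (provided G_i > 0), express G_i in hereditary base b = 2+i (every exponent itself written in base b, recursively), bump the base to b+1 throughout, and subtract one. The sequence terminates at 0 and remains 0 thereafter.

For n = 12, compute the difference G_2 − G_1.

958

step 0: 12 = 2^(2 + 1) + 2^2; sub 3 for 2: 3^(3 + 1) + 3^3; = 108; G_1 = 108−1 = 107
step 1: 107 = 3^(3 + 1) + 2·3^2 + 2·3 + 2; sub 4 for 3: 4^(4 + 1) + 2·4^2 + 2·4 + 2; = 1066; G_2 = 1066−1 = 1065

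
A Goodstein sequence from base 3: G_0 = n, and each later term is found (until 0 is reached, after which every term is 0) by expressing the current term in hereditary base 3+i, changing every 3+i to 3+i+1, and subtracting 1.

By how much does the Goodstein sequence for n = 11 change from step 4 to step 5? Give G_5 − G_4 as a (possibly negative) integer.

4

G_0 = 11. HB_3(11) = 3^2 + 2. Bump = 18. G_1 = 17.
G_1 = 17. HB_4(17) = 4^2 + 1. Bump = 26. G_2 = 25.
G_2 = 25. HB_5(25) = 5^2. Bump = 36. G_3 = 35.
G_3 = 35. HB_6(35) = 5·6 + 5. Bump = 40. G_4 = 39.
G_4 = 39. HB_7(39) = 5·7 + 4. Bump = 44. G_5 = 43.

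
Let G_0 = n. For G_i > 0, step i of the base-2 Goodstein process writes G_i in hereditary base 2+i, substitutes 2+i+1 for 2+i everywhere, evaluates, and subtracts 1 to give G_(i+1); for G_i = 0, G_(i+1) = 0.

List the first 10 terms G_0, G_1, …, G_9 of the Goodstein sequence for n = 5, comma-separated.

[0] 5 ≡ 2^2 + 1 (base 2). Lift 3: 28. −1: 27.
[1] 27 ≡ 3^3 (base 3). Lift 4: 256. −1: 255.
[2] 255 ≡ 3·4^3 + 3·4^2 + 3·4 + 3 (base 4). Lift 5: 468. −1: 467.
[3] 467 ≡ 3·5^3 + 3·5^2 + 3·5 + 2 (base 5). Lift 6: 776. −1: 775.
[4] 775 ≡ 3·6^3 + 3·6^2 + 3·6 + 1 (base 6). Lift 7: 1198. −1: 1197.
[5] 1197 ≡ 3·7^3 + 3·7^2 + 3·7 (base 7). Lift 8: 1752. −1: 1751.
[6] 1751 ≡ 3·8^3 + 3·8^2 + 2·8 + 7 (base 8). Lift 9: 2455. −1: 2454.
[7] 2454 ≡ 3·9^3 + 3·9^2 + 2·9 + 6 (base 9). Lift 10: 3326. −1: 3325.
[8] 3325 ≡ 3·10^3 + 3·10^2 + 2·10 + 5 (base 10). Lift 11: 4383. −1: 4382.

5, 27, 255, 467, 775, 1197, 1751, 2454, 3325, 4382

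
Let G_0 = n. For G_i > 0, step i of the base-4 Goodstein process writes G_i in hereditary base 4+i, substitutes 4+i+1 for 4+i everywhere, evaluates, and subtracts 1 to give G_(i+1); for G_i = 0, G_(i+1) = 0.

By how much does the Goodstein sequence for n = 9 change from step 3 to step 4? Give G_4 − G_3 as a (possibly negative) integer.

0

step 0: 9 = 2·4 + 1; sub 5 for 4: 2·5 + 1; = 11; G_1 = 11−1 = 10
step 1: 10 = 2·5; sub 6 for 5: 2·6; = 12; G_2 = 12−1 = 11
step 2: 11 = 6 + 5; sub 7 for 6: 7 + 5; = 12; G_3 = 12−1 = 11
step 3: 11 = 7 + 4; sub 8 for 7: 8 + 4; = 12; G_4 = 12−1 = 11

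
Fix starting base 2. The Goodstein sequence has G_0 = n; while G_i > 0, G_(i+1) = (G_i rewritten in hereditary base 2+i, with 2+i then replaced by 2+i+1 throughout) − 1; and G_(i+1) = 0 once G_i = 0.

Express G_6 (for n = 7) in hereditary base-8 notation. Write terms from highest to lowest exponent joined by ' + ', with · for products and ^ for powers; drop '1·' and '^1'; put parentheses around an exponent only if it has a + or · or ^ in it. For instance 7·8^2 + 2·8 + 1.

[0] 7 ≡ 2^2 + 2 + 1 (base 2). Lift 3: 31. −1: 30.
[1] 30 ≡ 3^3 + 3 (base 3). Lift 4: 260. −1: 259.
[2] 259 ≡ 4^4 + 3 (base 4). Lift 5: 3128. −1: 3127.
[3] 3127 ≡ 5^5 + 2 (base 5). Lift 6: 46658. −1: 46657.
[4] 46657 ≡ 6^6 + 1 (base 6). Lift 7: 823544. −1: 823543.
[5] 823543 ≡ 7^7 (base 7). Lift 8: 16777216. −1: 16777215.
[6] 16777215 ≡ 7·8^7 + 7·8^6 + 7·8^5 + 7·8^4 + 7·8^3 + 7·8^2 + 7·8 + 7 (base 8). Lift 9: 37665880. −1: 37665879.

7·8^7 + 7·8^6 + 7·8^5 + 7·8^4 + 7·8^3 + 7·8^2 + 7·8 + 7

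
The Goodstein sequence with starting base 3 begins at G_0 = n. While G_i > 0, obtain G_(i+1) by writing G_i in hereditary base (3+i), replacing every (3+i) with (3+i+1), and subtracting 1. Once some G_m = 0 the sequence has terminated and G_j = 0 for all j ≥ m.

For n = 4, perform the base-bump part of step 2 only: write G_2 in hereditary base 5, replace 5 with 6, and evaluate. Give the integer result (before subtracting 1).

4

step 0: 4 = 3 + 1; sub 4 for 3: 4 + 1; = 5; G_1 = 5−1 = 4
step 1: 4 = 4; sub 5 for 4: 5; = 5; G_2 = 5−1 = 4
step 2: 4 = 4; sub 6 for 5: 4; = 4; G_3 = 4−1 = 3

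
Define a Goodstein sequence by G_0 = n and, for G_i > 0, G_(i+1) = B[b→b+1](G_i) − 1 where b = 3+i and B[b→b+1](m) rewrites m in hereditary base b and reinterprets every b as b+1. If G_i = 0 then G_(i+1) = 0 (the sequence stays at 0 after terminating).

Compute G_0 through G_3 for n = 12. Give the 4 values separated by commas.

12, 19, 27, 37

step 0: 12 = 3^2 + 3; sub 4 for 3: 4^2 + 4; = 20; G_1 = 20−1 = 19
step 1: 19 = 4^2 + 3; sub 5 for 4: 5^2 + 3; = 28; G_2 = 28−1 = 27
step 2: 27 = 5^2 + 2; sub 6 for 5: 6^2 + 2; = 38; G_3 = 38−1 = 37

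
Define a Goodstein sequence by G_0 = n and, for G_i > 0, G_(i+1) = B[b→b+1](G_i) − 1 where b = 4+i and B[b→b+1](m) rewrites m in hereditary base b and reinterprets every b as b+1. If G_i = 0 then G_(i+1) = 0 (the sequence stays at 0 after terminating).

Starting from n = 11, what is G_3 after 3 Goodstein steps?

base 4: 11 = 2·4 + 3; at 5: 2·5 + 3 = 13; next = 12
base 5: 12 = 2·5 + 2; at 6: 2·6 + 2 = 14; next = 13
base 6: 13 = 2·6 + 1; at 7: 2·7 + 1 = 15; next = 14
base 7: 14 = 2·7; at 8: 2·8 = 16; next = 15

14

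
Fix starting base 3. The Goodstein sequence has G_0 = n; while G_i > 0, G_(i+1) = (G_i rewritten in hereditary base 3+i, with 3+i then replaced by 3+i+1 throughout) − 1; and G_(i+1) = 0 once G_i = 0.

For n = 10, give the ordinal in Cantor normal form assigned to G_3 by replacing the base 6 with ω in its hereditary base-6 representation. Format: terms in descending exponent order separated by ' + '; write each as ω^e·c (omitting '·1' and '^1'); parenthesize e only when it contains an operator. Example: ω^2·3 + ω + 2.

ω·4 + 3

step 0: 10 = 3^2 + 1; sub 4 for 3: 4^2 + 1; = 17; G_1 = 17−1 = 16
step 1: 16 = 4^2; sub 5 for 4: 5^2; = 25; G_2 = 25−1 = 24
step 2: 24 = 4·5 + 4; sub 6 for 5: 4·6 + 4; = 28; G_3 = 28−1 = 27
step 3: 27 = 4·6 + 3; sub 7 for 6: 4·7 + 3; = 31; G_4 = 31−1 = 30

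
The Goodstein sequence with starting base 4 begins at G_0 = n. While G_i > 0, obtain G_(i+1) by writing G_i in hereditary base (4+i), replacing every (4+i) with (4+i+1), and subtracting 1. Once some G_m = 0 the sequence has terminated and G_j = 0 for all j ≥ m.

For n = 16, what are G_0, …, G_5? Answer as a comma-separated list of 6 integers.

16, 24, 27, 30, 33, 36

base 4: 16 = 4^2; at 5: 5^2 = 25; next = 24
base 5: 24 = 4·5 + 4; at 6: 4·6 + 4 = 28; next = 27
base 6: 27 = 4·6 + 3; at 7: 4·7 + 3 = 31; next = 30
base 7: 30 = 4·7 + 2; at 8: 4·8 + 2 = 34; next = 33
base 8: 33 = 4·8 + 1; at 9: 4·9 + 1 = 37; next = 36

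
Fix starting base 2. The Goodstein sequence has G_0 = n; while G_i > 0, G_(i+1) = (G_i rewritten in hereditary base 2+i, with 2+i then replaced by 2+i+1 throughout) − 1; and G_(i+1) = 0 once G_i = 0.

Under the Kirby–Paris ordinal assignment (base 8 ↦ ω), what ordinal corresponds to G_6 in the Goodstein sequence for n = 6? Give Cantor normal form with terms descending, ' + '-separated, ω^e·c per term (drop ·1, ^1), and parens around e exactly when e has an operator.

base 2: 6 = 2^2 + 2; at 3: 3^3 + 3 = 30; next = 29
base 3: 29 = 3^3 + 2; at 4: 4^4 + 2 = 258; next = 257
base 4: 257 = 4^4 + 1; at 5: 5^5 + 1 = 3126; next = 3125
base 5: 3125 = 5^5; at 6: 6^6 = 46656; next = 46655
base 6: 46655 = 5·6^5 + 5·6^4 + 5·6^3 + 5·6^2 + 5·6 + 5; at 7: 5·7^5 + 5·7^4 + 5·7^3 + 5·7^2 + 5·7 + 5 = 98040; next = 98039
base 7: 98039 = 5·7^5 + 5·7^4 + 5·7^3 + 5·7^2 + 5·7 + 4; at 8: 5·8^5 + 5·8^4 + 5·8^3 + 5·8^2 + 5·8 + 4 = 187244; next = 187243

ω^5·5 + ω^4·5 + ω^3·5 + ω^2·5 + ω·5 + 3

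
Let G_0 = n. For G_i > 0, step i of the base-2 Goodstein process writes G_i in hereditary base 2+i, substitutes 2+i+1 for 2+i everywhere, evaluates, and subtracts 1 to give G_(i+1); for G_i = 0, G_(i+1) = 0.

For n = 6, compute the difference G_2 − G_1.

G_0=6  [base 2] 2^2 + 2  →[2↦3]→  3^3 + 3 = 30  −1 ⇒ G_1=29
G_1=29  [base 3] 3^3 + 2  →[3↦4]→  4^4 + 2 = 258  −1 ⇒ G_2=257

228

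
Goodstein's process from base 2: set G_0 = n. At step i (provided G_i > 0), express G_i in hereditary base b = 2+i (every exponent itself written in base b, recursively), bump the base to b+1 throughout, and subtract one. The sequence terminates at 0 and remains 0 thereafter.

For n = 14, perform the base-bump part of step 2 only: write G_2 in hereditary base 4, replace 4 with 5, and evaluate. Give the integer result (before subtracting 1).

i=0: 14 = 2^(2 + 1) + 2^2 + 2 (b=2); 2→3: 3^(3 + 1) + 3^3 + 3 = 111; 111−1 = 110
i=1: 110 = 3^(3 + 1) + 3^3 + 2 (b=3); 3→4: 4^(4 + 1) + 4^4 + 2 = 1282; 1282−1 = 1281
i=2: 1281 = 4^(4 + 1) + 4^4 + 1 (b=4); 4→5: 5^(5 + 1) + 5^5 + 1 = 18751; 18751−1 = 18750

18751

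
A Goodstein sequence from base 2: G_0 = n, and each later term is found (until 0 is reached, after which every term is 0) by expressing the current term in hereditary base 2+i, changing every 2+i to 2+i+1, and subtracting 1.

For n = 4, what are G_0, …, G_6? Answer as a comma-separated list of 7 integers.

4, 26, 41, 60, 83, 109, 139

(0) 4|_2 = 2^2 ↦ 3^3|_3 = 27 ⇒ 26
(1) 26|_3 = 2·3^2 + 2·3 + 2 ↦ 2·4^2 + 2·4 + 2|_4 = 42 ⇒ 41
(2) 41|_4 = 2·4^2 + 2·4 + 1 ↦ 2·5^2 + 2·5 + 1|_5 = 61 ⇒ 60
(3) 60|_5 = 2·5^2 + 2·5 ↦ 2·6^2 + 2·6|_6 = 84 ⇒ 83
(4) 83|_6 = 2·6^2 + 6 + 5 ↦ 2·7^2 + 7 + 5|_7 = 110 ⇒ 109
(5) 109|_7 = 2·7^2 + 7 + 4 ↦ 2·8^2 + 8 + 4|_8 = 140 ⇒ 139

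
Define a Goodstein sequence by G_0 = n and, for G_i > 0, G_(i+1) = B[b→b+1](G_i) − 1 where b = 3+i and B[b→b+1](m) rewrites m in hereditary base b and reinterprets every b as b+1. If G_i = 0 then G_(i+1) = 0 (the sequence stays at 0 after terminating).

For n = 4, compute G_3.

3

(0) 4|_3 = 3 + 1 ↦ 4 + 1|_4 = 5 ⇒ 4
(1) 4|_4 = 4 ↦ 5|_5 = 5 ⇒ 4
(2) 4|_5 = 4 ↦ 4|_6 = 4 ⇒ 3
(3) 3|_6 = 3 ↦ 3|_7 = 3 ⇒ 2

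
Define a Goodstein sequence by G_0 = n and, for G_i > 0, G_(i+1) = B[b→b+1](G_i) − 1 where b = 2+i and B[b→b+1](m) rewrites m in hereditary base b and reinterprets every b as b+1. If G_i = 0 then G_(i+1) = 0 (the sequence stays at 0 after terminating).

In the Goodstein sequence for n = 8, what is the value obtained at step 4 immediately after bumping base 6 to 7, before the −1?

(0) 8|_2 = 2^(2 + 1) ↦ 3^(3 + 1)|_3 = 81 ⇒ 80
(1) 80|_3 = 2·3^3 + 2·3^2 + 2·3 + 2 ↦ 2·4^4 + 2·4^2 + 2·4 + 2|_4 = 554 ⇒ 553
(2) 553|_4 = 2·4^4 + 2·4^2 + 2·4 + 1 ↦ 2·5^5 + 2·5^2 + 2·5 + 1|_5 = 6311 ⇒ 6310
(3) 6310|_5 = 2·5^5 + 2·5^2 + 2·5 ↦ 2·6^6 + 2·6^2 + 2·6|_6 = 93396 ⇒ 93395
(4) 93395|_6 = 2·6^6 + 2·6^2 + 6 + 5 ↦ 2·7^7 + 2·7^2 + 7 + 5|_7 = 1647196 ⇒ 1647195

1647196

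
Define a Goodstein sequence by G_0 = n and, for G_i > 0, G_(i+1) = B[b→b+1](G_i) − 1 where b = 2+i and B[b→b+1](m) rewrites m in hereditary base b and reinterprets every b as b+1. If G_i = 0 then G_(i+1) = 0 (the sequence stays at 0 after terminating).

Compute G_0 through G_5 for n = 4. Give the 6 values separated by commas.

4, 26, 41, 60, 83, 109

step 0: 4 = 2^2; sub 3 for 2: 3^3; = 27; G_1 = 27−1 = 26
step 1: 26 = 2·3^2 + 2·3 + 2; sub 4 for 3: 2·4^2 + 2·4 + 2; = 42; G_2 = 42−1 = 41
step 2: 41 = 2·4^2 + 2·4 + 1; sub 5 for 4: 2·5^2 + 2·5 + 1; = 61; G_3 = 61−1 = 60
step 3: 60 = 2·5^2 + 2·5; sub 6 for 5: 2·6^2 + 2·6; = 84; G_4 = 84−1 = 83
step 4: 83 = 2·6^2 + 6 + 5; sub 7 for 6: 2·7^2 + 7 + 5; = 110; G_5 = 110−1 = 109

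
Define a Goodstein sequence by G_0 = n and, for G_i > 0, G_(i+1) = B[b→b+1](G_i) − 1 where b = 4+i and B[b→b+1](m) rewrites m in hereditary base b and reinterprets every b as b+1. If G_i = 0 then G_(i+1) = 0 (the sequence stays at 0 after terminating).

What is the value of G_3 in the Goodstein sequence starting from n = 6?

G_0=6  [base 4] 4 + 2  →[4↦5]→  5 + 2 = 7  −1 ⇒ G_1=6
G_1=6  [base 5] 5 + 1  →[5↦6]→  6 + 1 = 7  −1 ⇒ G_2=6
G_2=6  [base 6] 6  →[6↦7]→  7 = 7  −1 ⇒ G_3=6
G_3=6  [base 7] 6  →[7↦8]→  6 = 6  −1 ⇒ G_4=5

6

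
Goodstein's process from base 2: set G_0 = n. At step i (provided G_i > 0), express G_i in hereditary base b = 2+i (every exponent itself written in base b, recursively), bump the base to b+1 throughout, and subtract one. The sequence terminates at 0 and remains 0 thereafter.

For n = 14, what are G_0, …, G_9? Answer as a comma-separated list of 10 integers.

[0] 14 ≡ 2^(2 + 1) + 2^2 + 2 (base 2). Lift 3: 111. −1: 110.
[1] 110 ≡ 3^(3 + 1) + 3^3 + 2 (base 3). Lift 4: 1282. −1: 1281.
[2] 1281 ≡ 4^(4 + 1) + 4^4 + 1 (base 4). Lift 5: 18751. −1: 18750.
[3] 18750 ≡ 5^(5 + 1) + 5^5 (base 5). Lift 6: 326592. −1: 326591.
[4] 326591 ≡ 6^(6 + 1) + 5·6^5 + 5·6^4 + 5·6^3 + 5·6^2 + 5·6 + 5 (base 6). Lift 7: 5862841. −1: 5862840.
[5] 5862840 ≡ 7^(7 + 1) + 5·7^5 + 5·7^4 + 5·7^3 + 5·7^2 + 5·7 + 4 (base 7). Lift 8: 134404972. −1: 134404971.
[6] 134404971 ≡ 8^(8 + 1) + 5·8^5 + 5·8^4 + 5·8^3 + 5·8^2 + 5·8 + 3 (base 8). Lift 9: 3487116549. −1: 3487116548.
[7] 3487116548 ≡ 9^(9 + 1) + 5·9^5 + 5·9^4 + 5·9^3 + 5·9^2 + 5·9 + 2 (base 9). Lift 10: 100000555552. −1: 100000555551.
[8] 100000555551 ≡ 10^(10 + 1) + 5·10^5 + 5·10^4 + 5·10^3 + 5·10^2 + 5·10 + 1 (base 10). Lift 11: 3138429262497. −1: 3138429262496.

14, 110, 1281, 18750, 326591, 5862840, 134404971, 3487116548, 100000555551, 3138429262496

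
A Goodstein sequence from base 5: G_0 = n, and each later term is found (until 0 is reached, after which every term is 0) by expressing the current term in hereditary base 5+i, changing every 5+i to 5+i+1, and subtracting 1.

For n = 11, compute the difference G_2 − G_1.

G_0 = 11. HB_5(11) = 2·5 + 1. Bump = 13. G_1 = 12.
G_1 = 12. HB_6(12) = 2·6. Bump = 14. G_2 = 13.

1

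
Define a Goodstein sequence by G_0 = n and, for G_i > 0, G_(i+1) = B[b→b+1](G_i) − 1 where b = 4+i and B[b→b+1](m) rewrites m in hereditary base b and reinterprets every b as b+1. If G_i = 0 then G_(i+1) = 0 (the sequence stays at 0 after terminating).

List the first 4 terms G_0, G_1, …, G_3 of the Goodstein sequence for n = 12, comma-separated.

12, 14, 15, 16

i=0: 12 = 3·4 (b=4); 4→5: 3·5 = 15; 15−1 = 14
i=1: 14 = 2·5 + 4 (b=5); 5→6: 2·6 + 4 = 16; 16−1 = 15
i=2: 15 = 2·6 + 3 (b=6); 6→7: 2·7 + 3 = 17; 17−1 = 16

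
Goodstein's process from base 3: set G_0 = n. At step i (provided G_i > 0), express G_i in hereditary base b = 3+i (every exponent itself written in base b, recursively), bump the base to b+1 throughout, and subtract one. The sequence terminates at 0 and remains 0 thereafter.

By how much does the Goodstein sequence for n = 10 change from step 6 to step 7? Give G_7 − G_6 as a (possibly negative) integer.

3

base 3: 10 = 3^2 + 1; at 4: 4^2 + 1 = 17; next = 16
base 4: 16 = 4^2; at 5: 5^2 = 25; next = 24
base 5: 24 = 4·5 + 4; at 6: 4·6 + 4 = 28; next = 27
base 6: 27 = 4·6 + 3; at 7: 4·7 + 3 = 31; next = 30
base 7: 30 = 4·7 + 2; at 8: 4·8 + 2 = 34; next = 33
base 8: 33 = 4·8 + 1; at 9: 4·9 + 1 = 37; next = 36
base 9: 36 = 4·9; at 10: 4·10 = 40; next = 39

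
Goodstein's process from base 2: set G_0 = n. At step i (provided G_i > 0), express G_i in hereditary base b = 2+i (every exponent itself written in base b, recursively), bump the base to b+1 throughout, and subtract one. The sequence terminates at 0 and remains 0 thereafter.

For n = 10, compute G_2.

base 2: 10 = 2^(2 + 1) + 2; at 3: 3^(3 + 1) + 3 = 84; next = 83
base 3: 83 = 3^(3 + 1) + 2; at 4: 4^(4 + 1) + 2 = 1026; next = 1025
base 4: 1025 = 4^(4 + 1) + 1; at 5: 5^(5 + 1) + 1 = 15626; next = 15625

1025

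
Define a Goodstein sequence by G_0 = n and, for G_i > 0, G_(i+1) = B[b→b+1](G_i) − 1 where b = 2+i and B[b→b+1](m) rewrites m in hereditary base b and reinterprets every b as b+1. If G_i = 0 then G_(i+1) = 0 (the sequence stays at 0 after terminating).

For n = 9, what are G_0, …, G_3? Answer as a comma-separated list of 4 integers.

base 2: 9 = 2^(2 + 1) + 1; at 3: 3^(3 + 1) + 1 = 82; next = 81
base 3: 81 = 3^(3 + 1); at 4: 4^(4 + 1) = 1024; next = 1023
base 4: 1023 = 3·4^4 + 3·4^3 + 3·4^2 + 3·4 + 3; at 5: 3·5^5 + 3·5^3 + 3·5^2 + 3·5 + 3 = 9843; next = 9842

9, 81, 1023, 9842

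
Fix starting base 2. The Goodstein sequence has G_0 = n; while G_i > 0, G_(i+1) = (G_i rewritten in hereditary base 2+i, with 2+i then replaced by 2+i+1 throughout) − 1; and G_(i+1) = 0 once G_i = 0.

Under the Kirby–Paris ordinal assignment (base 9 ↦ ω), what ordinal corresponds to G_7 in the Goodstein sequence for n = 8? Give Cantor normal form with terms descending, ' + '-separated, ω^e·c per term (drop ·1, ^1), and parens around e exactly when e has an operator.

ω^ω·2 + ω^2·2 + ω + 2

step 0: 8 = 2^(2 + 1); sub 3 for 2: 3^(3 + 1); = 81; G_1 = 81−1 = 80
step 1: 80 = 2·3^3 + 2·3^2 + 2·3 + 2; sub 4 for 3: 2·4^4 + 2·4^2 + 2·4 + 2; = 554; G_2 = 554−1 = 553
step 2: 553 = 2·4^4 + 2·4^2 + 2·4 + 1; sub 5 for 4: 2·5^5 + 2·5^2 + 2·5 + 1; = 6311; G_3 = 6311−1 = 6310
step 3: 6310 = 2·5^5 + 2·5^2 + 2·5; sub 6 for 5: 2·6^6 + 2·6^2 + 2·6; = 93396; G_4 = 93396−1 = 93395
step 4: 93395 = 2·6^6 + 2·6^2 + 6 + 5; sub 7 for 6: 2·7^7 + 2·7^2 + 7 + 5; = 1647196; G_5 = 1647196−1 = 1647195
step 5: 1647195 = 2·7^7 + 2·7^2 + 7 + 4; sub 8 for 7: 2·8^8 + 2·8^2 + 8 + 4; = 33554572; G_6 = 33554572−1 = 33554571
step 6: 33554571 = 2·8^8 + 2·8^2 + 8 + 3; sub 9 for 8: 2·9^9 + 2·9^2 + 9 + 3; = 774841152; G_7 = 774841152−1 = 774841151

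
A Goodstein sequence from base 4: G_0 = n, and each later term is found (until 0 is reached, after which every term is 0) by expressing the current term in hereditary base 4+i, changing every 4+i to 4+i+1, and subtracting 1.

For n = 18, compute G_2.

36

[0] 18 ≡ 4^2 + 2 (base 4). Lift 5: 27. −1: 26.
[1] 26 ≡ 5^2 + 1 (base 5). Lift 6: 37. −1: 36.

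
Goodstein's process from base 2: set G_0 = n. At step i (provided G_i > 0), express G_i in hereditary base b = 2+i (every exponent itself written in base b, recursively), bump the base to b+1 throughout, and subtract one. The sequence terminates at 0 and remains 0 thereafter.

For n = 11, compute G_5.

G_0=11  [base 2] 2^(2 + 1) + 2 + 1  →[2↦3]→  3^(3 + 1) + 3 + 1 = 85  −1 ⇒ G_1=84
G_1=84  [base 3] 3^(3 + 1) + 3  →[3↦4]→  4^(4 + 1) + 4 = 1028  −1 ⇒ G_2=1027
G_2=1027  [base 4] 4^(4 + 1) + 3  →[4↦5]→  5^(5 + 1) + 3 = 15628  −1 ⇒ G_3=15627
G_3=15627  [base 5] 5^(5 + 1) + 2  →[5↦6]→  6^(6 + 1) + 2 = 279938  −1 ⇒ G_4=279937
G_4=279937  [base 6] 6^(6 + 1) + 1  →[6↦7]→  7^(7 + 1) + 1 = 5764802  −1 ⇒ G_5=5764801
G_5=5764801  [base 7] 7^(7 + 1)  →[7↦8]→  8^(8 + 1) = 134217728  −1 ⇒ G_6=134217727

5764801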